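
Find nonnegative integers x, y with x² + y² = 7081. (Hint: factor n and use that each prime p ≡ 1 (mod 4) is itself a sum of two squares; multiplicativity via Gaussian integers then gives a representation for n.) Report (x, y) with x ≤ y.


Step 1: Factor n = 7081 = 73 · 97.
Step 2: Check the mod-4 condition on each prime factor: 73 ≡ 1 (mod 4), exponent 1; 97 ≡ 1 (mod 4), exponent 1.
All primes ≡ 3 (mod 4) appear to even exponent (or don't appear), so by the two-squares theorem n IS expressible as a sum of two squares.
Step 3: Build a representation. Here n = 73 · 97 is a product of primes ≡ 1 (mod 4). Each prime p ≡ 1 (mod 4) is itself a sum of two squares; find a² by testing p − a² for a perfect square:
  73: 73 − 1² = 72, 73 − 2² = 69, 73 − 3² = 64 = 8² ⇒ 73 = 3² + 8².
  97: 97 − 1² = 96, 97 − 2² = 93, 97 − 3² = 88, 97 − 4² = 81 = 9² ⇒ 97 = 4² + 9².
  Combine using the Brahmagupta–Fibonacci identity (a² + b²)(c² + d²) = (ac − bd)² + (ad + bc)² = (ac + bd)² + (ad − bc)²:
  73 · 97 = 7081: from (3² + 8²)(4² + 9²), take (3·4 − 8·9, 3·9 + 8·4) = (12 − 72, 27 + 32) = (-60, 59); dropping signs (only squares matter) gives (60, 59); check 60² + 59² = 3600 + 3481 = 7081 ✓.
Step 4: Order so x ≤ y and verify: 59² + 60² = 3481 + 3600 = 7081 = n. ✓

n = 7081 = 59² + 60² (one valid representation with x ≤ y).


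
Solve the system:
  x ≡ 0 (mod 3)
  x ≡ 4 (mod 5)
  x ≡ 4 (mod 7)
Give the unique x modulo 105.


Moduli 3, 5, 7 are pairwise coprime; by CRT there is a unique solution modulo M = 3 · 5 · 7 = 105.
Solve pairwise, accumulating the modulus:
  Start with x ≡ 0 (mod 3).
  Combine with x ≡ 4 (mod 5): since gcd(3, 5) = 1, we get a unique residue mod 15.
    Write x = 0 + 3·t and substitute into x ≡ 4 (mod 5): 3·t ≡ 4 − 0 = 4 (mod 5).
    The inverse of 3 mod 5 is 2 (since 3·2 = 6 = 1·5 + 1), so t ≡ 2·4 = 8 ≡ 3 (mod 5).
    Then x = 0 + 3·3 = 9, valid modulo lcm(3, 5) = 15: x ≡ 9 (mod 15).
  Combine with x ≡ 4 (mod 7): since gcd(15, 7) = 1, we get a unique residue mod 105.
    Write x = 9 + 15·t and substitute into x ≡ 4 (mod 7): 15·t ≡ 4 − 9 = -5 (mod 7).
    Reduce coefficients mod 7: 1·t ≡ 2 (mod 7).
    So t ≡ 2 (mod 7).
    Then x = 9 + 15·2 = 39, valid modulo lcm(15, 7) = 105: x ≡ 39 (mod 105).
Verify: 39 mod 3 = 0 ✓, 39 mod 5 = 4 ✓, 39 mod 7 = 4 ✓.

x ≡ 39 (mod 105).


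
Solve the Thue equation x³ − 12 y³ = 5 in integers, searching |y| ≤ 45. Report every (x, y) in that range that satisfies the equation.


The equation is x³ - 12y³ = 5. For fixed y, x³ = 12·y³ + 5, so a solution requires the RHS to be a perfect cube.
Strategy: iterate y from -45 to 45, compute RHS = 12·y³ + 5, and check whether it is a (positive or negative) perfect cube.
Check small values of y:
  y = 0: RHS = 5 is not a perfect cube.
  y = 1: RHS = 17 is not a perfect cube.
  y = -1: RHS = -7 is not a perfect cube.
  y = 2: RHS = 101 is not a perfect cube.
  y = -2: RHS = -91 is not a perfect cube.
  y = 3: RHS = 329 is not a perfect cube.
  y = -3: RHS = -319 is not a perfect cube.
Continuing the search up to |y| = 45 finds no solutions either.
No (x, y) in the scanned range satisfies the equation.

No integer solutions with |y| ≤ 45.


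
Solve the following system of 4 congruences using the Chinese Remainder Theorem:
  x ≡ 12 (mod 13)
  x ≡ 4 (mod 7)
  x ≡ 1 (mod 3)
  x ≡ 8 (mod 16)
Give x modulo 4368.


Product of moduli M = 13 · 7 · 3 · 16 = 4368.
Merge one congruence at a time:
  Start: x ≡ 12 (mod 13).
  Combine with x ≡ 4 (mod 7); new modulus lcm = 91.
    Write x = 12 + 13·t and substitute into x ≡ 4 (mod 7): 13·t ≡ 4 − 12 = -8 (mod 7).
    Reduce coefficients mod 7: 6·t ≡ 6 (mod 7).
    The inverse of 6 mod 7 is 6 (since 6·6 = 36 = 5·7 + 1), so t ≡ 6·6 = 36 ≡ 1 (mod 7).
    Then x = 12 + 13·1 = 25, valid modulo lcm(13, 7) = 91: x ≡ 25 (mod 91).
  Combine with x ≡ 1 (mod 3); new modulus lcm = 273.
    Write x = 25 + 91·t and substitute into x ≡ 1 (mod 3): 91·t ≡ 1 − 25 = -24 (mod 3).
    Reduce coefficients mod 3: 1·t ≡ 0 (mod 3).
    So t ≡ 0 (mod 3).
    Then x = 25 + 91·0 = 25, valid modulo lcm(91, 3) = 273: x ≡ 25 (mod 273).
  Combine with x ≡ 8 (mod 16); new modulus lcm = 4368.
    Write x = 25 + 273·t and substitute into x ≡ 8 (mod 16): 273·t ≡ 8 − 25 = -17 (mod 16).
    Reduce coefficients mod 16: 1·t ≡ 15 (mod 16).
    So t ≡ 15 (mod 16).
    Then x = 25 + 273·15 = 4120, valid modulo lcm(273, 16) = 4368: x ≡ 4120 (mod 4368).
Verify against each original: 4120 mod 13 = 12, 4120 mod 7 = 4, 4120 mod 3 = 1, 4120 mod 16 = 8.

x ≡ 4120 (mod 4368).


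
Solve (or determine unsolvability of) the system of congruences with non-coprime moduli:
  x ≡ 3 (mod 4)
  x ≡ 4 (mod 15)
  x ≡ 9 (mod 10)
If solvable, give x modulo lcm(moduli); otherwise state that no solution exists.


Moduli 4, 15, 10 are not pairwise coprime, so CRT works modulo lcm(m_i) when all pairwise compatibility conditions hold.
Pairwise compatibility: gcd(m_i, m_j) must divide a_i - a_j for every pair.
Merge one congruence at a time:
  Start: x ≡ 3 (mod 4).
  Combine with x ≡ 4 (mod 15): gcd(4, 15) = 1; 4 - 3 = 1, which IS divisible by 1, so compatible.
    Write x = 3 + 4·t and substitute into x ≡ 4 (mod 15): 4·t ≡ 4 − 3 = 1 (mod 15).
    The inverse of 4 mod 15 is 4 (since 4·4 = 16 = 1·15 + 1), so t ≡ 4·1 = 4 ≡ 4 (mod 15).
    Then x = 3 + 4·4 = 19, valid modulo lcm(4, 15) = 60: x ≡ 19 (mod 60).
  Combine with x ≡ 9 (mod 10): gcd(60, 10) = 10; 9 - 19 = -10, which IS divisible by 10, so compatible.
    Write x = 19 + 60·t and substitute into x ≡ 9 (mod 10): 60·t ≡ 9 − 19 = -10 (mod 10).
    Divide the congruence (and modulus) by g = 10: 6·t ≡ -1 (mod 1).
    Modulo 1 every t works; take t = 0.
    Then x = 19 + 60·0 = 19, valid modulo lcm(60, 10) = 60: x ≡ 19 (mod 60).
Verify: 19 mod 4 = 3, 19 mod 15 = 4, 19 mod 10 = 9.

x ≡ 19 (mod 60).


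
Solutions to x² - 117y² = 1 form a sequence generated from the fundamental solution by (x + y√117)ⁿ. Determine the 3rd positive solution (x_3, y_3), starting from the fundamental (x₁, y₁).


Step 1: Find the fundamental solution (x₁, y₁) of x² - 117y² = 1.
  Expand √117 as a continued fraction. a₀ = ⌊√117⌋ = 10; iterate m_{k+1} = d_k·a_k − m_k, d_{k+1} = (117 − m_{k+1}²)/d_k, a_{k+1} = ⌊(a₀ + m_{k+1})/d_{k+1}⌋ (starting m₀ = 0, d₀ = 1), with convergents p_k = a_k·p_{k-1} + p_{k-2}, q_k = a_k·q_{k-1} + q_{k-2} (p₋₁ = 1, q₋₁ = 0):
  k = 0: a₀ = 10; p₀/q₀ = 10/1; p₀² − 117·q₀² = 100 − 117 = -17.
  k = 1: m = 10, d = 17, a = ⌊(10 + 10)/17⌋ = 1; p/q = (1·10 + 1)/(1·1 + 0) = 11/1; p² − 117·q² = 121 − 117 = 4.
  k = 2: m = 7, d = 4, a = ⌊(10 + 7)/4⌋ = 4; p/q = (4·11 + 10)/(4·1 + 1) = 54/5; p² − 117·q² = 2916 − 2925 = -9.
  k = 3: m = 9, d = 9, a = ⌊(10 + 9)/9⌋ = 2; p/q = (2·54 + 11)/(2·5 + 1) = 119/11; p² − 117·q² = 14161 − 14157 = 4.
  k = 4: m = 9, d = 4, a = ⌊(10 + 9)/4⌋ = 4; p/q = (4·119 + 54)/(4·11 + 5) = 530/49; p² − 117·q² = 280900 − 280917 = -17.
  k = 5: m = 7, d = 17, a = ⌊(10 + 7)/17⌋ = 1; p/q = (1·530 + 119)/(1·49 + 11) = 649/60; p² − 117·q² = 421201 − 421200 = 1.
  The first convergent with p² − 117·q² = 1 gives the fundamental solution (x₁, y₁) = (649, 60).
Step 2: Apply the recurrence (x_{n+1}, y_{n+1}) = (x₁x_n + 117y₁y_n, x₁y_n + y₁x_n) repeatedly.
  From (x_1, y_1) = (649, 60): x_2 = 649·649 + 117·60·60 = 842401; y_2 = 649·60 + 60·649 = 77880.
  From (x_2, y_2) = (842401, 77880): x_3 = 649·842401 + 117·60·77880 = 1093435849; y_3 = 649·77880 + 60·842401 = 101088180.
Step 3: Verify x_3² - 117·y_3² = 1195601955878350801 - 1195601955878350800 = 1 (should be 1). ✓

(x_1, y_1) = (649, 60); (x_3, y_3) = (1093435849, 101088180).


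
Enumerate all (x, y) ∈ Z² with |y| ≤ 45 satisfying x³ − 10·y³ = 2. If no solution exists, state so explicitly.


The equation is x³ - 10y³ = 2. For fixed y, x³ = 10·y³ + 2, so a solution requires the RHS to be a perfect cube.
Strategy: iterate y from -45 to 45, compute RHS = 10·y³ + 2, and check whether it is a (positive or negative) perfect cube.
Check small values of y:
  y = 0: RHS = 2 is not a perfect cube.
  y = 1: RHS = 12 is not a perfect cube.
  y = -1: RHS = -8 = (-2)³ ⇒ x = -2 works.
  y = 2: RHS = 82 is not a perfect cube.
  y = -2: RHS = -78 is not a perfect cube.
  y = 3: RHS = 272 is not a perfect cube.
  y = -3: RHS = -268 is not a perfect cube.
Continuing the search up to |y| = 45 finds no further solutions beyond those listed.
Collected solutions: (-2, -1).

Solutions (with |y| ≤ 45): (-2, -1).


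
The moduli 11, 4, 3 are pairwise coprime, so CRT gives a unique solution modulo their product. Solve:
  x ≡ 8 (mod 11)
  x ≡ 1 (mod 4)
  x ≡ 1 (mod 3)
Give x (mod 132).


Moduli 11, 4, 3 are pairwise coprime; by CRT there is a unique solution modulo M = 11 · 4 · 3 = 132.
Solve pairwise, accumulating the modulus:
  Start with x ≡ 8 (mod 11).
  Combine with x ≡ 1 (mod 4): since gcd(11, 4) = 1, we get a unique residue mod 44.
    Write x = 8 + 11·t and substitute into x ≡ 1 (mod 4): 11·t ≡ 1 − 8 = -7 (mod 4).
    Reduce coefficients mod 4: 3·t ≡ 1 (mod 4).
    The inverse of 3 mod 4 is 3 (since 3·3 = 9 = 2·4 + 1), so t ≡ 3·1 = 3 ≡ 3 (mod 4).
    Then x = 8 + 11·3 = 41, valid modulo lcm(11, 4) = 44: x ≡ 41 (mod 44).
  Combine with x ≡ 1 (mod 3): since gcd(44, 3) = 1, we get a unique residue mod 132.
    Write x = 41 + 44·t and substitute into x ≡ 1 (mod 3): 44·t ≡ 1 − 41 = -40 (mod 3).
    Reduce coefficients mod 3: 2·t ≡ 2 (mod 3).
    The inverse of 2 mod 3 is 2 (since 2·2 = 4 = 1·3 + 1), so t ≡ 2·2 = 4 ≡ 1 (mod 3).
    Then x = 41 + 44·1 = 85, valid modulo lcm(44, 3) = 132: x ≡ 85 (mod 132).
Verify: 85 mod 11 = 8 ✓, 85 mod 4 = 1 ✓, 85 mod 3 = 1 ✓.

x ≡ 85 (mod 132).


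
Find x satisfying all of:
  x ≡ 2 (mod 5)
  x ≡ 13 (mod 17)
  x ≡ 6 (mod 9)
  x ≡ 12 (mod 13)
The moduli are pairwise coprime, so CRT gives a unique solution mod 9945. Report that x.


Product of moduli M = 5 · 17 · 9 · 13 = 9945.
Merge one congruence at a time:
  Start: x ≡ 2 (mod 5).
  Combine with x ≡ 13 (mod 17); new modulus lcm = 85.
    Write x = 2 + 5·t and substitute into x ≡ 13 (mod 17): 5·t ≡ 13 − 2 = 11 (mod 17).
    The inverse of 5 mod 17 is 7 (since 5·7 = 35 = 2·17 + 1), so t ≡ 7·11 = 77 ≡ 9 (mod 17).
    Then x = 2 + 5·9 = 47, valid modulo lcm(5, 17) = 85: x ≡ 47 (mod 85).
  Combine with x ≡ 6 (mod 9); new modulus lcm = 765.
    Write x = 47 + 85·t and substitute into x ≡ 6 (mod 9): 85·t ≡ 6 − 47 = -41 (mod 9).
    Reduce coefficients mod 9: 4·t ≡ 4 (mod 9).
    The inverse of 4 mod 9 is 7 (since 4·7 = 28 = 3·9 + 1), so t ≡ 7·4 = 28 ≡ 1 (mod 9).
    Then x = 47 + 85·1 = 132, valid modulo lcm(85, 9) = 765: x ≡ 132 (mod 765).
  Combine with x ≡ 12 (mod 13); new modulus lcm = 9945.
    Write x = 132 + 765·t and substitute into x ≡ 12 (mod 13): 765·t ≡ 12 − 132 = -120 (mod 13).
    Reduce coefficients mod 13: 11·t ≡ 10 (mod 13).
    The inverse of 11 mod 13 is 6 (since 11·6 = 66 = 5·13 + 1), so t ≡ 6·10 = 60 ≡ 8 (mod 13).
    Then x = 132 + 765·8 = 6252, valid modulo lcm(765, 13) = 9945: x ≡ 6252 (mod 9945).
Verify against each original: 6252 mod 5 = 2, 6252 mod 17 = 13, 6252 mod 9 = 6, 6252 mod 13 = 12.

x ≡ 6252 (mod 9945).


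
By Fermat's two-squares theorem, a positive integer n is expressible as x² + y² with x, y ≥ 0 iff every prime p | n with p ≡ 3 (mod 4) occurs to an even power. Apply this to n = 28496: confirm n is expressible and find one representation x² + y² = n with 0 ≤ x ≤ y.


Step 1: Factor n = 28496 = 2^4 · 13 · 137.
Step 2: Check the mod-4 condition on each prime factor: 2 = 2 (special); 13 ≡ 1 (mod 4), exponent 1; 137 ≡ 1 (mod 4), exponent 1.
All primes ≡ 3 (mod 4) appear to even exponent (or don't appear), so by the two-squares theorem n IS expressible as a sum of two squares.
Step 3: Build a representation. Group n = k² · m with k = 4 and m = 13 · 137 = 1781 (a product of primes ≡ 1 (mod 4)); a representation of m scales to one of n via (k·x)² + (k·y)² = k²(x² + y²). Each prime p ≡ 1 (mod 4) is itself a sum of two squares; find a² by testing p − a² for a perfect square:
  13: 13 − 1² = 12, 13 − 2² = 9 = 3² ⇒ 13 = 2² + 3².
  137: 137 − 1² = 136, 137 − 2² = 133, 137 − 3² = 128, 137 − 4² = 121 = 11² ⇒ 137 = 4² + 11².
  Combine using the Brahmagupta–Fibonacci identity (a² + b²)(c² + d²) = (ac − bd)² + (ad + bc)² = (ac + bd)² + (ad − bc)²:
  13 · 137 = 1781: from (2² + 3²)(4² + 11²), take (2·4 − 3·11, 2·11 + 3·4) = (8 − 33, 22 + 12) = (-25, 34); dropping signs (only squares matter) gives (25, 34); check 25² + 34² = 625 + 1156 = 1781 ✓.
  Scale by k = 4: (4·25, 4·34) = (100, 136).
Step 4: Order so x ≤ y and verify: 100² + 136² = 10000 + 18496 = 28496 = n. ✓

n = 28496 = 100² + 136² (one valid representation with x ≤ y).


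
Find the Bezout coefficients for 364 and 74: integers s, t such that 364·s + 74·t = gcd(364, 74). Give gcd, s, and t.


Euclidean algorithm on (364, 74) — divide until remainder is 0:
  364 = 4 · 74 + 68
  74 = 1 · 68 + 6
  68 = 11 · 6 + 2
  6 = 3 · 2 + 0
gcd(364, 74) = 2.
Track Bezout coefficients alongside the remainders: start with r₀ = 364 = a·1 + b·0 (s = 1, t = 0) and r₁ = 74 = a·0 + b·1 (s = 0, t = 1); each new remainder r_{k+1} = r_{k-1} − q_k·r_k inherits s_{k+1} = s_{k-1} − q_k·s_k, t_{k+1} = t_{k-1} − q_k·t_k, so r_k = a·s_k + b·t_k at every step:
  q = 4: r = 68, s = 1 − 4·0 = 1, t = 0 − 4·1 = -4  (check: 364·1 + 74·(-4) = 68)
  q = 1: r = 6, s = 0 − 1·1 = -1, t = 1 − 1·(-4) = 5  (check: 364·(-1) + 74·5 = 6)
  q = 11: r = 2, s = 1 − 11·(-1) = 12, t = -4 − 11·5 = -59  (check: 364·12 + 74·(-59) = 2)
The row with r = 2 (the gcd) gives the Bezout coefficients s = 12, t = -59.
Result: 364 · (12) + 74 · (-59) = 2.

gcd(364, 74) = 2; s = 12, t = -59 (check: 364·12 + 74·(-59) = 2).


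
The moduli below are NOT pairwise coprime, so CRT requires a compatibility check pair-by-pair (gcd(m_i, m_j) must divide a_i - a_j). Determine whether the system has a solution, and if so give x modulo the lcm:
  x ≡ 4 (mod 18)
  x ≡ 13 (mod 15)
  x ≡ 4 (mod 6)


Moduli 18, 15, 6 are not pairwise coprime, so CRT works modulo lcm(m_i) when all pairwise compatibility conditions hold.
Pairwise compatibility: gcd(m_i, m_j) must divide a_i - a_j for every pair.
Merge one congruence at a time:
  Start: x ≡ 4 (mod 18).
  Combine with x ≡ 13 (mod 15): gcd(18, 15) = 3; 13 - 4 = 9, which IS divisible by 3, so compatible.
    Write x = 4 + 18·t and substitute into x ≡ 13 (mod 15): 18·t ≡ 13 − 4 = 9 (mod 15).
    Divide the congruence (and modulus) by g = 3: 6·t ≡ 3 (mod 5).
    Reduce coefficients mod 5: 1·t ≡ 3 (mod 5).
    So t ≡ 3 (mod 5).
    Then x = 4 + 18·3 = 58, valid modulo lcm(18, 15) = 90: x ≡ 58 (mod 90).
  Combine with x ≡ 4 (mod 6): gcd(90, 6) = 6; 4 - 58 = -54, which IS divisible by 6, so compatible.
    Write x = 58 + 90·t and substitute into x ≡ 4 (mod 6): 90·t ≡ 4 − 58 = -54 (mod 6).
    Divide the congruence (and modulus) by g = 6: 15·t ≡ -9 (mod 1).
    Modulo 1 every t works; take t = 0.
    Then x = 58 + 90·0 = 58, valid modulo lcm(90, 6) = 90: x ≡ 58 (mod 90).
Verify: 58 mod 18 = 4, 58 mod 15 = 13, 58 mod 6 = 4.

x ≡ 58 (mod 90).


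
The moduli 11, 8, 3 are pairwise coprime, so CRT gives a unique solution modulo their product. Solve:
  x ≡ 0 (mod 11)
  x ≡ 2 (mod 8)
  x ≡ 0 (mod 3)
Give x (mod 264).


Moduli 11, 8, 3 are pairwise coprime; by CRT there is a unique solution modulo M = 11 · 8 · 3 = 264.
Solve pairwise, accumulating the modulus:
  Start with x ≡ 0 (mod 11).
  Combine with x ≡ 2 (mod 8): since gcd(11, 8) = 1, we get a unique residue mod 88.
    Write x = 0 + 11·t and substitute into x ≡ 2 (mod 8): 11·t ≡ 2 − 0 = 2 (mod 8).
    Reduce coefficients mod 8: 3·t ≡ 2 (mod 8).
    The inverse of 3 mod 8 is 3 (since 3·3 = 9 = 1·8 + 1), so t ≡ 3·2 = 6 ≡ 6 (mod 8).
    Then x = 0 + 11·6 = 66, valid modulo lcm(11, 8) = 88: x ≡ 66 (mod 88).
  Combine with x ≡ 0 (mod 3): since gcd(88, 3) = 1, we get a unique residue mod 264.
    Write x = 66 + 88·t and substitute into x ≡ 0 (mod 3): 88·t ≡ 0 − 66 = -66 (mod 3).
    Reduce coefficients mod 3: 1·t ≡ 0 (mod 3).
    So t ≡ 0 (mod 3).
    Then x = 66 + 88·0 = 66, valid modulo lcm(88, 3) = 264: x ≡ 66 (mod 264).
Verify: 66 mod 11 = 0 ✓, 66 mod 8 = 2 ✓, 66 mod 3 = 0 ✓.

x ≡ 66 (mod 264).


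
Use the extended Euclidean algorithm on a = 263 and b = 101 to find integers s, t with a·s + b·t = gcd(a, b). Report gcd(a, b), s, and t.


Euclidean algorithm on (263, 101) — divide until remainder is 0:
  263 = 2 · 101 + 61
  101 = 1 · 61 + 40
  61 = 1 · 40 + 21
  40 = 1 · 21 + 19
  21 = 1 · 19 + 2
  19 = 9 · 2 + 1
  2 = 2 · 1 + 0
gcd(263, 101) = 1.
Track Bezout coefficients alongside the remainders: start with r₀ = 263 = a·1 + b·0 (s = 1, t = 0) and r₁ = 101 = a·0 + b·1 (s = 0, t = 1); each new remainder r_{k+1} = r_{k-1} − q_k·r_k inherits s_{k+1} = s_{k-1} − q_k·s_k, t_{k+1} = t_{k-1} − q_k·t_k, so r_k = a·s_k + b·t_k at every step:
  q = 2: r = 61, s = 1 − 2·0 = 1, t = 0 − 2·1 = -2  (check: 263·1 + 101·(-2) = 61)
  q = 1: r = 40, s = 0 − 1·1 = -1, t = 1 − 1·(-2) = 3  (check: 263·(-1) + 101·3 = 40)
  q = 1: r = 21, s = 1 − 1·(-1) = 2, t = -2 − 1·3 = -5  (check: 263·2 + 101·(-5) = 21)
  q = 1: r = 19, s = -1 − 1·2 = -3, t = 3 − 1·(-5) = 8  (check: 263·(-3) + 101·8 = 19)
  q = 1: r = 2, s = 2 − 1·(-3) = 5, t = -5 − 1·8 = -13  (check: 263·5 + 101·(-13) = 2)
  q = 9: r = 1, s = -3 − 9·5 = -48, t = 8 − 9·(-13) = 125  (check: 263·(-48) + 101·125 = 1)
The row with r = 1 (the gcd) gives the Bezout coefficients s = -48, t = 125.
Result: 263 · (-48) + 101 · (125) = 1.

gcd(263, 101) = 1; s = -48, t = 125 (check: 263·(-48) + 101·125 = 1).


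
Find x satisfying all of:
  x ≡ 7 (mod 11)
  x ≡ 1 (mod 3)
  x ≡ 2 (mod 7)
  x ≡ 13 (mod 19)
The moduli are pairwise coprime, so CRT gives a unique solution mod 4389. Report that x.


Product of moduli M = 11 · 3 · 7 · 19 = 4389.
Merge one congruence at a time:
  Start: x ≡ 7 (mod 11).
  Combine with x ≡ 1 (mod 3); new modulus lcm = 33.
    Write x = 7 + 11·t and substitute into x ≡ 1 (mod 3): 11·t ≡ 1 − 7 = -6 (mod 3).
    Reduce coefficients mod 3: 2·t ≡ 0 (mod 3).
    The inverse of 2 mod 3 is 2 (since 2·2 = 4 = 1·3 + 1), so t ≡ 2·0 = 0 ≡ 0 (mod 3).
    Then x = 7 + 11·0 = 7, valid modulo lcm(11, 3) = 33: x ≡ 7 (mod 33).
  Combine with x ≡ 2 (mod 7); new modulus lcm = 231.
    Write x = 7 + 33·t and substitute into x ≡ 2 (mod 7): 33·t ≡ 2 − 7 = -5 (mod 7).
    Reduce coefficients mod 7: 5·t ≡ 2 (mod 7).
    The inverse of 5 mod 7 is 3 (since 5·3 = 15 = 2·7 + 1), so t ≡ 3·2 = 6 ≡ 6 (mod 7).
    Then x = 7 + 33·6 = 205, valid modulo lcm(33, 7) = 231: x ≡ 205 (mod 231).
  Combine with x ≡ 13 (mod 19); new modulus lcm = 4389.
    Write x = 205 + 231·t and substitute into x ≡ 13 (mod 19): 231·t ≡ 13 − 205 = -192 (mod 19).
    Reduce coefficients mod 19: 3·t ≡ 17 (mod 19).
    The inverse of 3 mod 19 is 13 (since 3·13 = 39 = 2·19 + 1), so t ≡ 13·17 = 221 ≡ 12 (mod 19).
    Then x = 205 + 231·12 = 2977, valid modulo lcm(231, 19) = 4389: x ≡ 2977 (mod 4389).
Verify against each original: 2977 mod 11 = 7, 2977 mod 3 = 1, 2977 mod 7 = 2, 2977 mod 19 = 13.

x ≡ 2977 (mod 4389).


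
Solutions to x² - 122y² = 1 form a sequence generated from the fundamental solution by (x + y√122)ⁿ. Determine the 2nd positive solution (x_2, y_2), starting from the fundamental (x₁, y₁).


Step 1: Find the fundamental solution (x₁, y₁) of x² - 122y² = 1.
  Expand √122 as a continued fraction. a₀ = ⌊√122⌋ = 11; iterate m_{k+1} = d_k·a_k − m_k, d_{k+1} = (122 − m_{k+1}²)/d_k, a_{k+1} = ⌊(a₀ + m_{k+1})/d_{k+1}⌋ (starting m₀ = 0, d₀ = 1), with convergents p_k = a_k·p_{k-1} + p_{k-2}, q_k = a_k·q_{k-1} + q_{k-2} (p₋₁ = 1, q₋₁ = 0):
  k = 0: a₀ = 11; p₀/q₀ = 11/1; p₀² − 122·q₀² = 121 − 122 = -1.
  k = 1: m = 11, d = 1, a = ⌊(11 + 11)/1⌋ = 22; p/q = (22·11 + 1)/(22·1 + 0) = 243/22; p² − 122·q² = 59049 − 59048 = 1.
  The first convergent with p² − 122·q² = 1 gives the fundamental solution (x₁, y₁) = (243, 22).
Step 2: Apply the recurrence (x_{n+1}, y_{n+1}) = (x₁x_n + 122y₁y_n, x₁y_n + y₁x_n) repeatedly.
  From (x_1, y_1) = (243, 22): x_2 = 243·243 + 122·22·22 = 118097; y_2 = 243·22 + 22·243 = 10692.
Step 3: Verify x_2² - 122·y_2² = 13946901409 - 13946901408 = 1 (should be 1). ✓

(x_1, y_1) = (243, 22); (x_2, y_2) = (118097, 10692).


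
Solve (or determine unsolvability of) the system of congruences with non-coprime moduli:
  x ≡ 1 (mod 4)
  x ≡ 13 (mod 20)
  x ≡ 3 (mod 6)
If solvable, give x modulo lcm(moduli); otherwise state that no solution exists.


Moduli 4, 20, 6 are not pairwise coprime, so CRT works modulo lcm(m_i) when all pairwise compatibility conditions hold.
Pairwise compatibility: gcd(m_i, m_j) must divide a_i - a_j for every pair.
Merge one congruence at a time:
  Start: x ≡ 1 (mod 4).
  Combine with x ≡ 13 (mod 20): gcd(4, 20) = 4; 13 - 1 = 12, which IS divisible by 4, so compatible.
    Write x = 1 + 4·t and substitute into x ≡ 13 (mod 20): 4·t ≡ 13 − 1 = 12 (mod 20).
    Divide the congruence (and modulus) by g = 4: 1·t ≡ 3 (mod 5).
    So t ≡ 3 (mod 5).
    Then x = 1 + 4·3 = 13, valid modulo lcm(4, 20) = 20: x ≡ 13 (mod 20).
  Combine with x ≡ 3 (mod 6): gcd(20, 6) = 2; 3 - 13 = -10, which IS divisible by 2, so compatible.
    Write x = 13 + 20·t and substitute into x ≡ 3 (mod 6): 20·t ≡ 3 − 13 = -10 (mod 6).
    Divide the congruence (and modulus) by g = 2: 10·t ≡ -5 (mod 3).
    Reduce coefficients mod 3: 1·t ≡ 1 (mod 3).
    So t ≡ 1 (mod 3).
    Then x = 13 + 20·1 = 33, valid modulo lcm(20, 6) = 60: x ≡ 33 (mod 60).
Verify: 33 mod 4 = 1, 33 mod 20 = 13, 33 mod 6 = 3.

x ≡ 33 (mod 60).


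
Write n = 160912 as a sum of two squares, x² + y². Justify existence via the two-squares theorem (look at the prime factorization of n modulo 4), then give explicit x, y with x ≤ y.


Step 1: Factor n = 160912 = 2^4 · 89 · 113.
Step 2: Check the mod-4 condition on each prime factor: 2 = 2 (special); 89 ≡ 1 (mod 4), exponent 1; 113 ≡ 1 (mod 4), exponent 1.
All primes ≡ 3 (mod 4) appear to even exponent (or don't appear), so by the two-squares theorem n IS expressible as a sum of two squares.
Step 3: Build a representation. Group n = k² · m with k = 4 and m = 89 · 113 = 10057 (a product of primes ≡ 1 (mod 4)); a representation of m scales to one of n via (k·x)² + (k·y)² = k²(x² + y²). Each prime p ≡ 1 (mod 4) is itself a sum of two squares; find a² by testing p − a² for a perfect square:
  89: 89 − 1² = 88, 89 − 2² = 85, 89 − 3² = 80, 89 − 4² = 73, 89 − 5² = 64 = 8² ⇒ 89 = 5² + 8².
  113: 113 − 1² = 112, 113 − 2² = 109, 113 − 3² = 104, 113 − 4² = 97, 113 − 5² = 88, 113 − 6² = 77, 113 − 7² = 64 = 8² ⇒ 113 = 7² + 8².
  Combine using the Brahmagupta–Fibonacci identity (a² + b²)(c² + d²) = (ac − bd)² + (ad + bc)² = (ac + bd)² + (ad − bc)²:
  89 · 113 = 10057: from (5² + 8²)(7² + 8²), take (5·7 − 8·8, 5·8 + 8·7) = (35 − 64, 40 + 56) = (-29, 96); dropping signs (only squares matter) gives (29, 96); check 29² + 96² = 841 + 9216 = 10057 ✓.
  Scale by k = 4: (4·29, 4·96) = (116, 384).
Step 4: Order so x ≤ y and verify: 116² + 384² = 13456 + 147456 = 160912 = n. ✓

n = 160912 = 116² + 384² (one valid representation with x ≤ y).


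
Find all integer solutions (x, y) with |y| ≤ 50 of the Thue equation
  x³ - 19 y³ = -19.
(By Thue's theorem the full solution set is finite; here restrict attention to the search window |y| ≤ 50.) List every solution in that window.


The equation is x³ - 19y³ = -19. For fixed y, x³ = 19·y³ − 19, so a solution requires the RHS to be a perfect cube.
Strategy: iterate y from -50 to 50, compute RHS = 19·y³ − 19, and check whether it is a (positive or negative) perfect cube.
Check small values of y:
  y = 0: RHS = -19 is not a perfect cube.
  y = 1: RHS = 0 = (0)³ ⇒ x = 0 works.
  y = -1: RHS = -38 is not a perfect cube.
  y = 2: RHS = 133 is not a perfect cube.
  y = -2: RHS = -171 is not a perfect cube.
  y = 3: RHS = 494 is not a perfect cube.
  y = -3: RHS = -532 is not a perfect cube.
Continuing the search up to |y| = 50 finds no further solutions beyond those listed.
Collected solutions: (0, 1).

Solutions (with |y| ≤ 50): (0, 1).


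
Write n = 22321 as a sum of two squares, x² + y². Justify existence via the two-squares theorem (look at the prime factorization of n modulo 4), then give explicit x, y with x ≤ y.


Step 1: Factor n = 22321 = 13 · 17 · 101.
Step 2: Check the mod-4 condition on each prime factor: 13 ≡ 1 (mod 4), exponent 1; 17 ≡ 1 (mod 4), exponent 1; 101 ≡ 1 (mod 4), exponent 1.
All primes ≡ 3 (mod 4) appear to even exponent (or don't appear), so by the two-squares theorem n IS expressible as a sum of two squares.
Step 3: Build a representation. Here n = 13 · 17 · 101 is a product of primes ≡ 1 (mod 4). Each prime p ≡ 1 (mod 4) is itself a sum of two squares; find a² by testing p − a² for a perfect square:
  13: 13 − 1² = 12, 13 − 2² = 9 = 3² ⇒ 13 = 2² + 3².
  17: 17 − 1² = 16 = 4² ⇒ 17 = 1² + 4².
  101: 101 − 1² = 100 = 10² ⇒ 101 = 1² + 10².
  Combine using the Brahmagupta–Fibonacci identity (a² + b²)(c² + d²) = (ac − bd)² + (ad + bc)² = (ac + bd)² + (ad − bc)²:
  13 · 17 = 221: from (2² + 3²)(1² + 4²), take (2·1 − 3·4, 2·4 + 3·1) = (2 − 12, 8 + 3) = (-10, 11); dropping signs (only squares matter) gives (10, 11); check 10² + 11² = 100 + 121 = 221 ✓.
  221 · 101 = 22321: from (10² + 11²)(1² + 10²), take (10·1 − 11·10, 10·10 + 11·1) = (10 − 110, 100 + 11) = (-100, 111); dropping signs (only squares matter) gives (100, 111); check 100² + 111² = 10000 + 12321 = 22321 ✓.
Step 4: Order so x ≤ y and verify: 100² + 111² = 10000 + 12321 = 22321 = n. ✓

n = 22321 = 100² + 111² (one valid representation with x ≤ y).


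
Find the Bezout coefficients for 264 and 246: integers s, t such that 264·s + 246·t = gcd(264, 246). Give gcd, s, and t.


Euclidean algorithm on (264, 246) — divide until remainder is 0:
  264 = 1 · 246 + 18
  246 = 13 · 18 + 12
  18 = 1 · 12 + 6
  12 = 2 · 6 + 0
gcd(264, 246) = 6.
Track Bezout coefficients alongside the remainders: start with r₀ = 264 = a·1 + b·0 (s = 1, t = 0) and r₁ = 246 = a·0 + b·1 (s = 0, t = 1); each new remainder r_{k+1} = r_{k-1} − q_k·r_k inherits s_{k+1} = s_{k-1} − q_k·s_k, t_{k+1} = t_{k-1} − q_k·t_k, so r_k = a·s_k + b·t_k at every step:
  q = 1: r = 18, s = 1 − 1·0 = 1, t = 0 − 1·1 = -1  (check: 264·1 + 246·(-1) = 18)
  q = 13: r = 12, s = 0 − 13·1 = -13, t = 1 − 13·(-1) = 14  (check: 264·(-13) + 246·14 = 12)
  q = 1: r = 6, s = 1 − 1·(-13) = 14, t = -1 − 1·14 = -15  (check: 264·14 + 246·(-15) = 6)
The row with r = 6 (the gcd) gives the Bezout coefficients s = 14, t = -15.
Result: 264 · (14) + 246 · (-15) = 6.

gcd(264, 246) = 6; s = 14, t = -15 (check: 264·14 + 246·(-15) = 6).


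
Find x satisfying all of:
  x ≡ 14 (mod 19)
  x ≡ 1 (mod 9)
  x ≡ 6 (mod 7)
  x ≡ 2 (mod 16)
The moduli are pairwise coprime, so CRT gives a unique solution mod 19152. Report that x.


Product of moduli M = 19 · 9 · 7 · 16 = 19152.
Merge one congruence at a time:
  Start: x ≡ 14 (mod 19).
  Combine with x ≡ 1 (mod 9); new modulus lcm = 171.
    Write x = 14 + 19·t and substitute into x ≡ 1 (mod 9): 19·t ≡ 1 − 14 = -13 (mod 9).
    Reduce coefficients mod 9: 1·t ≡ 5 (mod 9).
    So t ≡ 5 (mod 9).
    Then x = 14 + 19·5 = 109, valid modulo lcm(19, 9) = 171: x ≡ 109 (mod 171).
  Combine with x ≡ 6 (mod 7); new modulus lcm = 1197.
    Write x = 109 + 171·t and substitute into x ≡ 6 (mod 7): 171·t ≡ 6 − 109 = -103 (mod 7).
    Reduce coefficients mod 7: 3·t ≡ 2 (mod 7).
    The inverse of 3 mod 7 is 5 (since 3·5 = 15 = 2·7 + 1), so t ≡ 5·2 = 10 ≡ 3 (mod 7).
    Then x = 109 + 171·3 = 622, valid modulo lcm(171, 7) = 1197: x ≡ 622 (mod 1197).
  Combine with x ≡ 2 (mod 16); new modulus lcm = 19152.
    Write x = 622 + 1197·t and substitute into x ≡ 2 (mod 16): 1197·t ≡ 2 − 622 = -620 (mod 16).
    Reduce coefficients mod 16: 13·t ≡ 4 (mod 16).
    The inverse of 13 mod 16 is 5 (since 13·5 = 65 = 4·16 + 1), so t ≡ 5·4 = 20 ≡ 4 (mod 16).
    Then x = 622 + 1197·4 = 5410, valid modulo lcm(1197, 16) = 19152: x ≡ 5410 (mod 19152).
Verify against each original: 5410 mod 19 = 14, 5410 mod 9 = 1, 5410 mod 7 = 6, 5410 mod 16 = 2.

x ≡ 5410 (mod 19152).


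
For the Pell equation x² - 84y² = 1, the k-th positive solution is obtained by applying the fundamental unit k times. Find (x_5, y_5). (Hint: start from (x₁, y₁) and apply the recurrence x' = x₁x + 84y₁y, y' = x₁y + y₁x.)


Step 1: Find the fundamental solution (x₁, y₁) of x² - 84y² = 1.
  Expand √84 as a continued fraction. a₀ = ⌊√84⌋ = 9; iterate m_{k+1} = d_k·a_k − m_k, d_{k+1} = (84 − m_{k+1}²)/d_k, a_{k+1} = ⌊(a₀ + m_{k+1})/d_{k+1}⌋ (starting m₀ = 0, d₀ = 1), with convergents p_k = a_k·p_{k-1} + p_{k-2}, q_k = a_k·q_{k-1} + q_{k-2} (p₋₁ = 1, q₋₁ = 0):
  k = 0: a₀ = 9; p₀/q₀ = 9/1; p₀² − 84·q₀² = 81 − 84 = -3.
  k = 1: m = 9, d = 3, a = ⌊(9 + 9)/3⌋ = 6; p/q = (6·9 + 1)/(6·1 + 0) = 55/6; p² − 84·q² = 3025 − 3024 = 1.
  The first convergent with p² − 84·q² = 1 gives the fundamental solution (x₁, y₁) = (55, 6).
Step 2: Apply the recurrence (x_{n+1}, y_{n+1}) = (x₁x_n + 84y₁y_n, x₁y_n + y₁x_n) repeatedly.
  From (x_1, y_1) = (55, 6): x_2 = 55·55 + 84·6·6 = 6049; y_2 = 55·6 + 6·55 = 660.
  From (x_2, y_2) = (6049, 660): x_3 = 55·6049 + 84·6·660 = 665335; y_3 = 55·660 + 6·6049 = 72594.
  From (x_3, y_3) = (665335, 72594): x_4 = 55·665335 + 84·6·72594 = 73180801; y_4 = 55·72594 + 6·665335 = 7984680.
  From (x_4, y_4) = (73180801, 7984680): x_5 = 55·73180801 + 84·6·7984680 = 8049222775; y_5 = 55·7984680 + 6·73180801 = 878242206.
Step 3: Verify x_5² - 84·y_5² = 64789987281578700625 - 64789987281578700624 = 1 (should be 1). ✓

(x_1, y_1) = (55, 6); (x_5, y_5) = (8049222775, 878242206).


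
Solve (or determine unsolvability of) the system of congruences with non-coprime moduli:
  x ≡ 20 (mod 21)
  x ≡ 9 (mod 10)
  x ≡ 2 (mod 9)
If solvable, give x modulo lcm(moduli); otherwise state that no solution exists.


Moduli 21, 10, 9 are not pairwise coprime, so CRT works modulo lcm(m_i) when all pairwise compatibility conditions hold.
Pairwise compatibility: gcd(m_i, m_j) must divide a_i - a_j for every pair.
Merge one congruence at a time:
  Start: x ≡ 20 (mod 21).
  Combine with x ≡ 9 (mod 10): gcd(21, 10) = 1; 9 - 20 = -11, which IS divisible by 1, so compatible.
    Write x = 20 + 21·t and substitute into x ≡ 9 (mod 10): 21·t ≡ 9 − 20 = -11 (mod 10).
    Reduce coefficients mod 10: 1·t ≡ 9 (mod 10).
    So t ≡ 9 (mod 10).
    Then x = 20 + 21·9 = 209, valid modulo lcm(21, 10) = 210: x ≡ 209 (mod 210).
  Combine with x ≡ 2 (mod 9): gcd(210, 9) = 3; 2 - 209 = -207, which IS divisible by 3, so compatible.
    Write x = 209 + 210·t and substitute into x ≡ 2 (mod 9): 210·t ≡ 2 − 209 = -207 (mod 9).
    Divide the congruence (and modulus) by g = 3: 70·t ≡ -69 (mod 3).
    Reduce coefficients mod 3: 1·t ≡ 0 (mod 3).
    So t ≡ 0 (mod 3).
    Then x = 209 + 210·0 = 209, valid modulo lcm(210, 9) = 630: x ≡ 209 (mod 630).
Verify: 209 mod 21 = 20, 209 mod 10 = 9, 209 mod 9 = 2.

x ≡ 209 (mod 630).


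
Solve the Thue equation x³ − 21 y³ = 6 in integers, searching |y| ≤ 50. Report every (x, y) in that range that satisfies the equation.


The equation is x³ - 21y³ = 6. For fixed y, x³ = 21·y³ + 6, so a solution requires the RHS to be a perfect cube.
Strategy: iterate y from -50 to 50, compute RHS = 21·y³ + 6, and check whether it is a (positive or negative) perfect cube.
Check small values of y:
  y = 0: RHS = 6 is not a perfect cube.
  y = 1: RHS = 27 = (3)³ ⇒ x = 3 works.
  y = -1: RHS = -15 is not a perfect cube.
  y = 2: RHS = 174 is not a perfect cube.
  y = -2: RHS = -162 is not a perfect cube.
  y = 3: RHS = 573 is not a perfect cube.
  y = -3: RHS = -561 is not a perfect cube.
Continuing the search up to |y| = 50 finds no further solutions beyond those listed.
Collected solutions: (3, 1).

Solutions (with |y| ≤ 50): (3, 1).


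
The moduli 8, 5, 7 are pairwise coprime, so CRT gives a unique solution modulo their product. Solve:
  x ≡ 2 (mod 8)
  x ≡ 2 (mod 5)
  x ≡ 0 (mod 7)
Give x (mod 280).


Moduli 8, 5, 7 are pairwise coprime; by CRT there is a unique solution modulo M = 8 · 5 · 7 = 280.
Solve pairwise, accumulating the modulus:
  Start with x ≡ 2 (mod 8).
  Combine with x ≡ 2 (mod 5): since gcd(8, 5) = 1, we get a unique residue mod 40.
    Write x = 2 + 8·t and substitute into x ≡ 2 (mod 5): 8·t ≡ 2 − 2 = 0 (mod 5).
    Reduce coefficients mod 5: 3·t ≡ 0 (mod 5).
    The inverse of 3 mod 5 is 2 (since 3·2 = 6 = 1·5 + 1), so t ≡ 2·0 = 0 ≡ 0 (mod 5).
    Then x = 2 + 8·0 = 2, valid modulo lcm(8, 5) = 40: x ≡ 2 (mod 40).
  Combine with x ≡ 0 (mod 7): since gcd(40, 7) = 1, we get a unique residue mod 280.
    Write x = 2 + 40·t and substitute into x ≡ 0 (mod 7): 40·t ≡ 0 − 2 = -2 (mod 7).
    Reduce coefficients mod 7: 5·t ≡ 5 (mod 7).
    The inverse of 5 mod 7 is 3 (since 5·3 = 15 = 2·7 + 1), so t ≡ 3·5 = 15 ≡ 1 (mod 7).
    Then x = 2 + 40·1 = 42, valid modulo lcm(40, 7) = 280: x ≡ 42 (mod 280).
Verify: 42 mod 8 = 2 ✓, 42 mod 5 = 2 ✓, 42 mod 7 = 0 ✓.

x ≡ 42 (mod 280).


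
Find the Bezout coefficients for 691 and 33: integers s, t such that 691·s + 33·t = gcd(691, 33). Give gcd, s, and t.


Euclidean algorithm on (691, 33) — divide until remainder is 0:
  691 = 20 · 33 + 31
  33 = 1 · 31 + 2
  31 = 15 · 2 + 1
  2 = 2 · 1 + 0
gcd(691, 33) = 1.
Track Bezout coefficients alongside the remainders: start with r₀ = 691 = a·1 + b·0 (s = 1, t = 0) and r₁ = 33 = a·0 + b·1 (s = 0, t = 1); each new remainder r_{k+1} = r_{k-1} − q_k·r_k inherits s_{k+1} = s_{k-1} − q_k·s_k, t_{k+1} = t_{k-1} − q_k·t_k, so r_k = a·s_k + b·t_k at every step:
  q = 20: r = 31, s = 1 − 20·0 = 1, t = 0 − 20·1 = -20  (check: 691·1 + 33·(-20) = 31)
  q = 1: r = 2, s = 0 − 1·1 = -1, t = 1 − 1·(-20) = 21  (check: 691·(-1) + 33·21 = 2)
  q = 15: r = 1, s = 1 − 15·(-1) = 16, t = -20 − 15·21 = -335  (check: 691·16 + 33·(-335) = 1)
The row with r = 1 (the gcd) gives the Bezout coefficients s = 16, t = -335.
Result: 691 · (16) + 33 · (-335) = 1.

gcd(691, 33) = 1; s = 16, t = -335 (check: 691·16 + 33·(-335) = 1).


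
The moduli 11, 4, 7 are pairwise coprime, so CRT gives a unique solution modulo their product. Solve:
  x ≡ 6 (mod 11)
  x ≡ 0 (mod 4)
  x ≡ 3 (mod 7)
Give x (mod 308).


Moduli 11, 4, 7 are pairwise coprime; by CRT there is a unique solution modulo M = 11 · 4 · 7 = 308.
Solve pairwise, accumulating the modulus:
  Start with x ≡ 6 (mod 11).
  Combine with x ≡ 0 (mod 4): since gcd(11, 4) = 1, we get a unique residue mod 44.
    Write x = 6 + 11·t and substitute into x ≡ 0 (mod 4): 11·t ≡ 0 − 6 = -6 (mod 4).
    Reduce coefficients mod 4: 3·t ≡ 2 (mod 4).
    The inverse of 3 mod 4 is 3 (since 3·3 = 9 = 2·4 + 1), so t ≡ 3·2 = 6 ≡ 2 (mod 4).
    Then x = 6 + 11·2 = 28, valid modulo lcm(11, 4) = 44: x ≡ 28 (mod 44).
  Combine with x ≡ 3 (mod 7): since gcd(44, 7) = 1, we get a unique residue mod 308.
    Write x = 28 + 44·t and substitute into x ≡ 3 (mod 7): 44·t ≡ 3 − 28 = -25 (mod 7).
    Reduce coefficients mod 7: 2·t ≡ 3 (mod 7).
    The inverse of 2 mod 7 is 4 (since 2·4 = 8 = 1·7 + 1), so t ≡ 4·3 = 12 ≡ 5 (mod 7).
    Then x = 28 + 44·5 = 248, valid modulo lcm(44, 7) = 308: x ≡ 248 (mod 308).
Verify: 248 mod 11 = 6 ✓, 248 mod 4 = 0 ✓, 248 mod 7 = 3 ✓.

x ≡ 248 (mod 308).


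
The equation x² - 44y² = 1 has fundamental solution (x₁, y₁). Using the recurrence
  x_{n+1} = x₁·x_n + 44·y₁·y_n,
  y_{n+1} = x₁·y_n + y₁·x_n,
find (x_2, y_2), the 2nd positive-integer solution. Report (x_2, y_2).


Step 1: Find the fundamental solution (x₁, y₁) of x² - 44y² = 1.
  Expand √44 as a continued fraction. a₀ = ⌊√44⌋ = 6; iterate m_{k+1} = d_k·a_k − m_k, d_{k+1} = (44 − m_{k+1}²)/d_k, a_{k+1} = ⌊(a₀ + m_{k+1})/d_{k+1}⌋ (starting m₀ = 0, d₀ = 1), with convergents p_k = a_k·p_{k-1} + p_{k-2}, q_k = a_k·q_{k-1} + q_{k-2} (p₋₁ = 1, q₋₁ = 0):
  k = 0: a₀ = 6; p₀/q₀ = 6/1; p₀² − 44·q₀² = 36 − 44 = -8.
  k = 1: m = 6, d = 8, a = ⌊(6 + 6)/8⌋ = 1; p/q = (1·6 + 1)/(1·1 + 0) = 7/1; p² − 44·q² = 49 − 44 = 5.
  k = 2: m = 2, d = 5, a = ⌊(6 + 2)/5⌋ = 1; p/q = (1·7 + 6)/(1·1 + 1) = 13/2; p² − 44·q² = 169 − 176 = -7.
  k = 3: m = 3, d = 7, a = ⌊(6 + 3)/7⌋ = 1; p/q = (1·13 + 7)/(1·2 + 1) = 20/3; p² − 44·q² = 400 − 396 = 4.
  k = 4: m = 4, d = 4, a = ⌊(6 + 4)/4⌋ = 2; p/q = (2·20 + 13)/(2·3 + 2) = 53/8; p² − 44·q² = 2809 − 2816 = -7.
  k = 5: m = 4, d = 7, a = ⌊(6 + 4)/7⌋ = 1; p/q = (1·53 + 20)/(1·8 + 3) = 73/11; p² − 44·q² = 5329 − 5324 = 5.
  k = 6: m = 3, d = 5, a = ⌊(6 + 3)/5⌋ = 1; p/q = (1·73 + 53)/(1·11 + 8) = 126/19; p² − 44·q² = 15876 − 15884 = -8.
  k = 7: m = 2, d = 8, a = ⌊(6 + 2)/8⌋ = 1; p/q = (1·126 + 73)/(1·19 + 11) = 199/30; p² − 44·q² = 39601 − 39600 = 1.
  The first convergent with p² − 44·q² = 1 gives the fundamental solution (x₁, y₁) = (199, 30).
Step 2: Apply the recurrence (x_{n+1}, y_{n+1}) = (x₁x_n + 44y₁y_n, x₁y_n + y₁x_n) repeatedly.
  From (x_1, y_1) = (199, 30): x_2 = 199·199 + 44·30·30 = 79201; y_2 = 199·30 + 30·199 = 11940.
Step 3: Verify x_2² - 44·y_2² = 6272798401 - 6272798400 = 1 (should be 1). ✓

(x_1, y_1) = (199, 30); (x_2, y_2) = (79201, 11940).


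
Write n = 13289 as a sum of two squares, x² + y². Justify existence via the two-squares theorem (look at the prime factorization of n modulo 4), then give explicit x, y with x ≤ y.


Step 1: Factor n = 13289 = 97 · 137.
Step 2: Check the mod-4 condition on each prime factor: 97 ≡ 1 (mod 4), exponent 1; 137 ≡ 1 (mod 4), exponent 1.
All primes ≡ 3 (mod 4) appear to even exponent (or don't appear), so by the two-squares theorem n IS expressible as a sum of two squares.
Step 3: Build a representation. Here n = 97 · 137 is a product of primes ≡ 1 (mod 4). Each prime p ≡ 1 (mod 4) is itself a sum of two squares; find a² by testing p − a² for a perfect square:
  97: 97 − 1² = 96, 97 − 2² = 93, 97 − 3² = 88, 97 − 4² = 81 = 9² ⇒ 97 = 4² + 9².
  137: 137 − 1² = 136, 137 − 2² = 133, 137 − 3² = 128, 137 − 4² = 121 = 11² ⇒ 137 = 4² + 11².
  Combine using the Brahmagupta–Fibonacci identity (a² + b²)(c² + d²) = (ac − bd)² + (ad + bc)² = (ac + bd)² + (ad − bc)²:
  97 · 137 = 13289: from (4² + 9²)(4² + 11²), take (4·4 − 9·11, 4·11 + 9·4) = (16 − 99, 44 + 36) = (-83, 80); dropping signs (only squares matter) gives (83, 80); check 83² + 80² = 6889 + 6400 = 13289 ✓.
Step 4: Order so x ≤ y and verify: 80² + 83² = 6400 + 6889 = 13289 = n. ✓

n = 13289 = 80² + 83² (one valid representation with x ≤ y).


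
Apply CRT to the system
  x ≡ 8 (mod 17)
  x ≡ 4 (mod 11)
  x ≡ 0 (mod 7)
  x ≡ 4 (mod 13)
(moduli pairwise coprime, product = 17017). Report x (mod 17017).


Product of moduli M = 17 · 11 · 7 · 13 = 17017.
Merge one congruence at a time:
  Start: x ≡ 8 (mod 17).
  Combine with x ≡ 4 (mod 11); new modulus lcm = 187.
    Write x = 8 + 17·t and substitute into x ≡ 4 (mod 11): 17·t ≡ 4 − 8 = -4 (mod 11).
    Reduce coefficients mod 11: 6·t ≡ 7 (mod 11).
    The inverse of 6 mod 11 is 2 (since 6·2 = 12 = 1·11 + 1), so t ≡ 2·7 = 14 ≡ 3 (mod 11).
    Then x = 8 + 17·3 = 59, valid modulo lcm(17, 11) = 187: x ≡ 59 (mod 187).
  Combine with x ≡ 0 (mod 7); new modulus lcm = 1309.
    Write x = 59 + 187·t and substitute into x ≡ 0 (mod 7): 187·t ≡ 0 − 59 = -59 (mod 7).
    Reduce coefficients mod 7: 5·t ≡ 4 (mod 7).
    The inverse of 5 mod 7 is 3 (since 5·3 = 15 = 2·7 + 1), so t ≡ 3·4 = 12 ≡ 5 (mod 7).
    Then x = 59 + 187·5 = 994, valid modulo lcm(187, 7) = 1309: x ≡ 994 (mod 1309).
  Combine with x ≡ 4 (mod 13); new modulus lcm = 17017.
    Write x = 994 + 1309·t and substitute into x ≡ 4 (mod 13): 1309·t ≡ 4 − 994 = -990 (mod 13).
    Reduce coefficients mod 13: 9·t ≡ 11 (mod 13).
    The inverse of 9 mod 13 is 3 (since 9·3 = 27 = 2·13 + 1), so t ≡ 3·11 = 33 ≡ 7 (mod 13).
    Then x = 994 + 1309·7 = 10157, valid modulo lcm(1309, 13) = 17017: x ≡ 10157 (mod 17017).
Verify against each original: 10157 mod 17 = 8, 10157 mod 11 = 4, 10157 mod 7 = 0, 10157 mod 13 = 4.

x ≡ 10157 (mod 17017).
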